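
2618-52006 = - 49388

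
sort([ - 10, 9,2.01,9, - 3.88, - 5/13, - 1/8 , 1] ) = [ - 10, - 3.88, - 5/13, - 1/8, 1, 2.01, 9,9] 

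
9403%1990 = 1443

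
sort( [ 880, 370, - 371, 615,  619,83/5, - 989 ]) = [ - 989, - 371,  83/5,370, 615,619,  880]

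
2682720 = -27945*( - 96 ) 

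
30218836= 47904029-17685193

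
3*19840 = 59520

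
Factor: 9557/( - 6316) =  - 2^ ( - 2)*19^1*503^1*1579^( - 1 )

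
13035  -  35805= - 22770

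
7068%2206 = 450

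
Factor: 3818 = 2^1*23^1*83^1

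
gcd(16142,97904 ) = 2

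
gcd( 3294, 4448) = 2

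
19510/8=2438 + 3/4 = 2438.75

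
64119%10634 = 315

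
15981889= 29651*539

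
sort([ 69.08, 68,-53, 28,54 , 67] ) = [ - 53,  28, 54, 67,68,69.08 ] 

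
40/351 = 40/351 = 0.11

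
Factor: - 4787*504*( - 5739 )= 13846186872 = 2^3*3^3* 7^1*1913^1 * 4787^1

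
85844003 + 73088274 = 158932277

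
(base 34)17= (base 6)105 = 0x29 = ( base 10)41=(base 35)16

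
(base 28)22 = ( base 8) 72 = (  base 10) 58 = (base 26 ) 26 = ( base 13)46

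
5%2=1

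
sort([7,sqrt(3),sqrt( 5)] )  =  [ sqrt( 3),  sqrt( 5), 7]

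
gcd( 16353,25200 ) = 9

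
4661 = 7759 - 3098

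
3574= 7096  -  3522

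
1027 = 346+681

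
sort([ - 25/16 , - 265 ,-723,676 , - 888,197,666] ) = [ - 888,  -  723,  -  265, - 25/16, 197 , 666, 676]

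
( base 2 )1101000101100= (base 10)6700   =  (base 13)3085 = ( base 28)8F8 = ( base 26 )9NI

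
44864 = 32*1402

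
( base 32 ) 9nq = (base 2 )10011011111010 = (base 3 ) 111200120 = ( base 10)9978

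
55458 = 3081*18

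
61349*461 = 28281889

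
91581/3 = 30527 = 30527.00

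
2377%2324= 53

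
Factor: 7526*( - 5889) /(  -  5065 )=44320614/5065 = 2^1*3^1*5^(-1)*13^1 * 53^1*71^1*151^1*1013^ ( - 1) 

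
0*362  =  0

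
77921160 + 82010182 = 159931342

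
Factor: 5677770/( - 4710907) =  - 2^1*3^1*5^1*7^1*19^1*1423^1*4710907^( - 1) 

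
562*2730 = 1534260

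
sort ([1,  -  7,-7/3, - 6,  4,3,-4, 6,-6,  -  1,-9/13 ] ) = [ - 7,-6, - 6, - 4,-7/3, - 1, - 9/13,  1,3,4,6]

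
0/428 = 0 = 0.00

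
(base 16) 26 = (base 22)1G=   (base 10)38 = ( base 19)20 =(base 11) 35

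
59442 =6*9907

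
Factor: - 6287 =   -  6287^1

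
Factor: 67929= 3^1*22643^1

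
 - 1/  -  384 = 1/384=0.00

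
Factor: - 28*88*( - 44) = 108416 = 2^7*7^1*11^2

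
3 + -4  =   - 1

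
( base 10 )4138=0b1000000101010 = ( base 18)CDG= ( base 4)1000222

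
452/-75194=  - 1+37371/37597  =  -0.01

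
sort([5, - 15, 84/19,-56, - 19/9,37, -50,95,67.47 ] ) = [  -  56,-50,-15,-19/9,  84/19,5, 37, 67.47, 95]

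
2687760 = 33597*80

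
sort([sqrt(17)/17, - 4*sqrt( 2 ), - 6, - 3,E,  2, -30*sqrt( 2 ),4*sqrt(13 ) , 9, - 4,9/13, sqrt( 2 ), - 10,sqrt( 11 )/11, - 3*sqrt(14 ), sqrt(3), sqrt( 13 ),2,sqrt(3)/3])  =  [ - 30*sqrt ( 2),- 3*sqrt (14 ), - 10, - 6, - 4*sqrt(2), - 4, - 3,sqrt(17)/17,sqrt( 11 ) /11,sqrt(3)/3,9/13,sqrt( 2),  sqrt( 3),2,2, E, sqrt(13 ) , 9,4*sqrt(13)]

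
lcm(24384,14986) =1438656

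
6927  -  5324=1603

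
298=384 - 86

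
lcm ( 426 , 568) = 1704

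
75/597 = 25/199= 0.13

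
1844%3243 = 1844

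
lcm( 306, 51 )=306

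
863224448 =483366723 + 379857725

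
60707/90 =60707/90= 674.52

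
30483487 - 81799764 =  - 51316277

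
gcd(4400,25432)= 88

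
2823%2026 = 797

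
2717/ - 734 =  - 4  +  219/734 =- 3.70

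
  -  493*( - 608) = 299744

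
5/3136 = 5/3136  =  0.00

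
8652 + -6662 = 1990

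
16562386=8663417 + 7898969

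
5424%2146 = 1132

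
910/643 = 910/643 = 1.42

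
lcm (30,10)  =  30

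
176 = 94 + 82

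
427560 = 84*5090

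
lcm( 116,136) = 3944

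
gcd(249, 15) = 3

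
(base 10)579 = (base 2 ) 1001000011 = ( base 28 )kj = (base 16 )243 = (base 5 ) 4304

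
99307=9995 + 89312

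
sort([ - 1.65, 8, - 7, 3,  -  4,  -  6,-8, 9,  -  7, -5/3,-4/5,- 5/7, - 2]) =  [  -  8, - 7,- 7, - 6,-4, - 2, -5/3,  -  1.65,  -  4/5,- 5/7,3, 8, 9] 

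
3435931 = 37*92863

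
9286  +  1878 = 11164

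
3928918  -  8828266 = - 4899348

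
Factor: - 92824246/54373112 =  - 46412123/27186556 = -2^( - 2 )*41^1*1132003^1*6796639^( - 1 )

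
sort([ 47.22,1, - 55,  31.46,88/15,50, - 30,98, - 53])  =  [-55, - 53,- 30,1,88/15,  31.46, 47.22, 50,98]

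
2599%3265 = 2599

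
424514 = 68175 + 356339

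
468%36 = 0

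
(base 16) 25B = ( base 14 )311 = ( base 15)2A3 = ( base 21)17f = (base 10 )603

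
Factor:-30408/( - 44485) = 2^3*3^1*5^( - 1)*31^(-1)*41^( - 1 ) * 181^1  =  4344/6355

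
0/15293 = 0 = 0.00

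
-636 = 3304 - 3940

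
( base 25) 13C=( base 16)2C8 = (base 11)598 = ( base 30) NM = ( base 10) 712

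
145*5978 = 866810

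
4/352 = 1/88 = 0.01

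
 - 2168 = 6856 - 9024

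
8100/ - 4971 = -2 + 614/1657 = -1.63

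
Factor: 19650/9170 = 3^1*5^1*7^( - 1) = 15/7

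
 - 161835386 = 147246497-309081883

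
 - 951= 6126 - 7077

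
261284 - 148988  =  112296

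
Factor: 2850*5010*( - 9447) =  - 134888989500 = - 2^2*3^3* 5^3*19^1*47^1*67^1*167^1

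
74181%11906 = 2745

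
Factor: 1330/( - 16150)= - 7/85 = - 5^(-1 )*7^1*17^( - 1)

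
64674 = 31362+33312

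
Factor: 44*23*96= 97152 = 2^7*3^1*11^1 *23^1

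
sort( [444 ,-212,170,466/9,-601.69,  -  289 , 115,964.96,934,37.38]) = [ - 601.69, - 289, - 212, 37.38,466/9,115, 170,444,934,964.96] 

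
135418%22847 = 21183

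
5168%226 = 196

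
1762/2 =881=881.00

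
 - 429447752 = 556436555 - 985884307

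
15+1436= 1451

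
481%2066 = 481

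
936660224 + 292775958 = 1229436182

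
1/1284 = 1/1284  =  0.00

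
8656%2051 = 452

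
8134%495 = 214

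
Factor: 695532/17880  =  2^(-1)*5^( - 1)* 389^1=389/10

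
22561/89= 253 + 44/89 = 253.49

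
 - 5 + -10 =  - 15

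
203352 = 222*916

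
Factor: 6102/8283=2^1*3^2*11^(-1 )*113^1  *251^(  -  1 ) = 2034/2761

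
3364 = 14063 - 10699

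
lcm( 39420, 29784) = 1340280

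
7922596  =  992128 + 6930468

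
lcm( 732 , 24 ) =1464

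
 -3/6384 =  - 1/2128 = -0.00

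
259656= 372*698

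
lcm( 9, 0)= 0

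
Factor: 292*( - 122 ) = - 2^3 * 61^1*73^1 = - 35624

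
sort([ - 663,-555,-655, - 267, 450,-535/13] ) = [- 663, - 655, - 555,  -  267,-535/13, 450]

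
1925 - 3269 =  - 1344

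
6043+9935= 15978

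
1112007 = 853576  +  258431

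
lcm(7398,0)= 0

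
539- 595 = -56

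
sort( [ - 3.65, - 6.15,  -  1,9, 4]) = [ - 6.15, - 3.65, - 1, 4, 9] 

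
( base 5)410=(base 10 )105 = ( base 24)49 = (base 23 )4D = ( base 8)151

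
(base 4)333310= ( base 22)89e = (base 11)3083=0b111111110100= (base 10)4084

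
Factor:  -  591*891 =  - 3^5*11^1* 197^1  =  -526581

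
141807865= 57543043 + 84264822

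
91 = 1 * 91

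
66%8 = 2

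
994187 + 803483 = 1797670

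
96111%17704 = 7591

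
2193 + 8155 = 10348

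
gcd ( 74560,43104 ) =32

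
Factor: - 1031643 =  - 3^3* 19^1*2011^1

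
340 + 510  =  850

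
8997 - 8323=674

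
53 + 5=58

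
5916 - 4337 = 1579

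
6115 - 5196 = 919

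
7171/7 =7171/7 =1024.43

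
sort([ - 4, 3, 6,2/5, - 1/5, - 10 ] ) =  [ - 10, - 4 , - 1/5,2/5, 3, 6] 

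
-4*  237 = -948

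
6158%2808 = 542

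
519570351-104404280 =415166071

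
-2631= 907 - 3538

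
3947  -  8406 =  - 4459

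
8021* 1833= 14702493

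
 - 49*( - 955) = 46795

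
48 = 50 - 2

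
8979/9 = 2993/3 = 997.67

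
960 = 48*20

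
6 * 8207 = 49242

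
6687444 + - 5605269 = 1082175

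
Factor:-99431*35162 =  - 3496192822  =  - 2^1*17581^1*99431^1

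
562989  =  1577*357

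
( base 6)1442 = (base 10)386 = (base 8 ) 602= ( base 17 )15C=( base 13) 239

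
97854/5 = 97854/5 = 19570.80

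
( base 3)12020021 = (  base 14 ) 1566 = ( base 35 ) 33y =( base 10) 3814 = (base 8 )7346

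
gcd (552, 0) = 552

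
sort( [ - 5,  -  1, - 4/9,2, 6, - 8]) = [ - 8,-5,-1, - 4/9,2,6 ] 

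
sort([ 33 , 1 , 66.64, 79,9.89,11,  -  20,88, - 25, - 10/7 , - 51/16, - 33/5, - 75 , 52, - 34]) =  [ - 75, - 34, - 25, - 20,- 33/5, - 51/16,-10/7,  1 , 9.89, 11,33, 52,66.64,79, 88]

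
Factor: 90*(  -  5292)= - 476280 = - 2^3*3^5*5^1*7^2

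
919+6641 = 7560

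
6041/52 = 6041/52=116.17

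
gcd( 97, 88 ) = 1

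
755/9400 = 151/1880 = 0.08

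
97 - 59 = 38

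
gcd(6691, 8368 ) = 1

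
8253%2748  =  9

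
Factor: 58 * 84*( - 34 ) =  - 2^4*3^1*7^1 * 17^1 * 29^1 = - 165648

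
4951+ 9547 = 14498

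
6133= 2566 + 3567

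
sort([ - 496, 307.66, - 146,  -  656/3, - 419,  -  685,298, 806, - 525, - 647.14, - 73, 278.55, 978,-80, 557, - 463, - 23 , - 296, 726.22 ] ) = [ - 685, - 647.14, - 525, - 496, - 463, - 419, - 296, - 656/3, - 146, - 80, - 73, - 23,278.55 , 298, 307.66,  557, 726.22,806, 978 ] 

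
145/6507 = 145/6507 = 0.02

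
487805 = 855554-367749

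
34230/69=11410/23=496.09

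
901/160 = 901/160 = 5.63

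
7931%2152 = 1475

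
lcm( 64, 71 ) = 4544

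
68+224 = 292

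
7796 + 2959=10755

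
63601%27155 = 9291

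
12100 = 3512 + 8588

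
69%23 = 0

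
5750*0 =0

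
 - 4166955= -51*81705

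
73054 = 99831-26777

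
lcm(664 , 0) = 0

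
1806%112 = 14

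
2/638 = 1/319 = 0.00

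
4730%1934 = 862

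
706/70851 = 706/70851 = 0.01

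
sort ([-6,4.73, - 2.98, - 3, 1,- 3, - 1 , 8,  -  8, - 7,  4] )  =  [ - 8 ,  -  7, - 6, - 3, - 3, - 2.98,-1,1,4,4.73, 8]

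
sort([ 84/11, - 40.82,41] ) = [  -  40.82, 84/11 , 41 ]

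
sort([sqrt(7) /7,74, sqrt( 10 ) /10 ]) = [sqrt(10)/10, sqrt ( 7)/7, 74]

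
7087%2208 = 463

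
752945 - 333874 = 419071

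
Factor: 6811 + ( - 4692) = 2119 = 13^1*163^1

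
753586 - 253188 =500398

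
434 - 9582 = -9148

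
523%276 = 247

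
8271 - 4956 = 3315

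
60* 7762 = 465720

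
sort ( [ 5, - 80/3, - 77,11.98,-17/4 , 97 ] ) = [ - 77, -80/3, -17/4,5, 11.98, 97]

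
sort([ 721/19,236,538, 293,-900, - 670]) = [ -900,-670, 721/19,236, 293,538 ] 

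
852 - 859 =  - 7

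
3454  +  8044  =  11498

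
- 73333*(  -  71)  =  5206643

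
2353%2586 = 2353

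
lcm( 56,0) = 0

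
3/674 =3/674 = 0.00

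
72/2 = 36 =36.00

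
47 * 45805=2152835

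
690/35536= 345/17768 = 0.02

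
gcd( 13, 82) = 1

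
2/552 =1/276 = 0.00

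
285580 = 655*436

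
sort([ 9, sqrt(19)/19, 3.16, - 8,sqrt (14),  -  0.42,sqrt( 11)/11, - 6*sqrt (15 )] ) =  [ - 6*sqrt (15), - 8 , - 0.42 , sqrt( 19)/19,sqrt (11 ) /11, 3.16, sqrt(14 ),  9 ] 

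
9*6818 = 61362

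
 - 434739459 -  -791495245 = 356755786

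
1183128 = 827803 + 355325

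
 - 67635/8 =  - 8455 + 5/8=- 8454.38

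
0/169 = 0 = 0.00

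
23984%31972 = 23984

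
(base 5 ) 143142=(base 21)DEK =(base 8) 13637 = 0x179f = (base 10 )6047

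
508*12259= 6227572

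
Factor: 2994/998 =3^1 =3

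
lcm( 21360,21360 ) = 21360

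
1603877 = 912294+691583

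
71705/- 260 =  - 276 + 11/52 = -275.79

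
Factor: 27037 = 19^1 * 1423^1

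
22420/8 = 2802 + 1/2 =2802.50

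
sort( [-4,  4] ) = [ -4,4 ]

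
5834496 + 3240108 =9074604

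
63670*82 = 5220940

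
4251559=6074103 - 1822544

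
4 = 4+0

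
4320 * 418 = 1805760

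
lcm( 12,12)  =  12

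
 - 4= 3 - 7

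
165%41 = 1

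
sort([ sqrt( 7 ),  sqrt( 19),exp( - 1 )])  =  [ exp( - 1 ), sqrt( 7),sqrt( 19)] 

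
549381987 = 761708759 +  - 212326772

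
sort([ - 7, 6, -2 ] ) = [ - 7,-2,6]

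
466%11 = 4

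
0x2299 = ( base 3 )110011001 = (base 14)3329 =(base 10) 8857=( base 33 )84d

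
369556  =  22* 16798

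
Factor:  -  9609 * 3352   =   - 2^3 * 3^1*419^1 * 3203^1 = - 32209368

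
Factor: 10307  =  11^1*937^1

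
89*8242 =733538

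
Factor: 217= 7^1  *  31^1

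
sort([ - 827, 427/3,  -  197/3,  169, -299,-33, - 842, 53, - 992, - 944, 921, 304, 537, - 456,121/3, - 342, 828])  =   [-992, - 944, - 842,  -  827,-456, - 342,-299, - 197/3,-33,  121/3, 53 , 427/3 , 169,304, 537,828 , 921 ] 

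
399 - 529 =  - 130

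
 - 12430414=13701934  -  26132348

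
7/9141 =7/9141= 0.00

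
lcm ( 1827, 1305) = 9135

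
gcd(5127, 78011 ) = 1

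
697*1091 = 760427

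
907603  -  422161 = 485442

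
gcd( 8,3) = 1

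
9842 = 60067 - 50225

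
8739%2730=549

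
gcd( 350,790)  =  10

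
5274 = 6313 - 1039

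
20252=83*244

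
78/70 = 39/35  =  1.11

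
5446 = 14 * 389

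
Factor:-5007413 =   -  5007413^1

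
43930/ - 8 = -21965/4 = -5491.25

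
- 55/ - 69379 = 55/69379 = 0.00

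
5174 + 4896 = 10070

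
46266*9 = 416394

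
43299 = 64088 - 20789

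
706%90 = 76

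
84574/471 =179 + 265/471 = 179.56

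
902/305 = 902/305 = 2.96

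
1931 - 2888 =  - 957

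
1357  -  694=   663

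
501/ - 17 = -30+9/17 = - 29.47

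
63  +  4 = 67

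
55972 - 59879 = -3907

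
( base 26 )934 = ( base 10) 6166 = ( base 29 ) 79I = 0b1100000010110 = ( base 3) 22110101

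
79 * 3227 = 254933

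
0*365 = 0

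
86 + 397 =483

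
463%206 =51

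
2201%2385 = 2201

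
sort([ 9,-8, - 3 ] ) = [ - 8,  -  3,9 ]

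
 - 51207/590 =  - 87  +  123/590=- 86.79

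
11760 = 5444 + 6316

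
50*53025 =2651250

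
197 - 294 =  - 97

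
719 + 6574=7293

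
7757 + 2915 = 10672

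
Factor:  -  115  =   - 5^1 * 23^1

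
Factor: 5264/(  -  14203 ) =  - 752/2029 = - 2^4*47^1*2029^( - 1)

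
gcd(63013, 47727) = 1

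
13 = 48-35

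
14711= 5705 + 9006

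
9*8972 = 80748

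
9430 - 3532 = 5898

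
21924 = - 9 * (  -  2436)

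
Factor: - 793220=-2^2*5^1*17^1*2333^1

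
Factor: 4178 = 2^1 * 2089^1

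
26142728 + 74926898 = 101069626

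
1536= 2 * 768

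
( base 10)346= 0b101011010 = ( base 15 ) 181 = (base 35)9V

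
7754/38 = 3877/19 =204.05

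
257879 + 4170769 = 4428648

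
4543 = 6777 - 2234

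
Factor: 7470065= 5^1*193^1*7741^1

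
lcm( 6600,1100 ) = 6600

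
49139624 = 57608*853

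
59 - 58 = 1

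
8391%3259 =1873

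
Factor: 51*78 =2^1*3^2*13^1*17^1 = 3978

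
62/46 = 31/23 = 1.35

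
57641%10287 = 6206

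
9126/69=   132  +  6/23=132.26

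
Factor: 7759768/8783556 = 1939942/2195889 = 2^1*3^( - 1 )*173^( - 1 )*227^1*4231^( - 1 )*4273^1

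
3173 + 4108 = 7281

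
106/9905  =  106/9905 = 0.01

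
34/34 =1 = 1.00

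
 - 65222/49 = - 65222/49 = - 1331.06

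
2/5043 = 2/5043=0.00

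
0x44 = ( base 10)68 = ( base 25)2I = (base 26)2G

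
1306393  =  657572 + 648821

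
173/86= 173/86 = 2.01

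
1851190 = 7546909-5695719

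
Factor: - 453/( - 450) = 151/150  =  2^(-1)*3^(-1 ) * 5^( - 2 )*151^1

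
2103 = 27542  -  25439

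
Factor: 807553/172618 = 2^(-1 )*17^( - 1 )*23^1*5077^ ( - 1 )*35111^1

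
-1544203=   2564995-4109198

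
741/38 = 19 + 1/2 =19.50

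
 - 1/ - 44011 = 1/44011  =  0.00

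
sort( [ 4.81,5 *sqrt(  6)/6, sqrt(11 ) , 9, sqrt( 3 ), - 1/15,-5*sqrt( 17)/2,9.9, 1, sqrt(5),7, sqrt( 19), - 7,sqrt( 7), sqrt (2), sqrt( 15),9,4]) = [ - 5*sqrt( 17)/2,-7,-1/15,  1, sqrt(2 ), sqrt(3),5*sqrt( 6 )/6 , sqrt(5), sqrt ( 7 ), sqrt( 11), sqrt(15), 4, sqrt( 19 ), 4.81,7, 9, 9,9.9 ] 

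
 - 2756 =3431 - 6187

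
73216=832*88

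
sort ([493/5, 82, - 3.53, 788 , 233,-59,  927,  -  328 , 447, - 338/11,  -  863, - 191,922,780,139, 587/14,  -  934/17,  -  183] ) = [ - 863, - 328,  -  191, - 183, - 59,  -  934/17, - 338/11, - 3.53,587/14, 82,493/5,139, 233,  447, 780, 788, 922,927]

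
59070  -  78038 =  - 18968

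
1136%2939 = 1136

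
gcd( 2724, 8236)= 4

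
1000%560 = 440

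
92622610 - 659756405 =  - 567133795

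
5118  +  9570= 14688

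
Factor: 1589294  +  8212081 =3^1*5^3 * 59^1*443^1 = 9801375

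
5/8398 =5/8398 = 0.00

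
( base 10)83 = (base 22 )3H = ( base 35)2d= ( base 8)123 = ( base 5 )313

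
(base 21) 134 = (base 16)1FC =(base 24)l4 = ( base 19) 17e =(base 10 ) 508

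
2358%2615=2358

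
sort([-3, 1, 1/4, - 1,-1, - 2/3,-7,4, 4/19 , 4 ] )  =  [ - 7, - 3,  -  1, - 1, - 2/3,4/19, 1/4,1,4,4]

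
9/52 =9/52= 0.17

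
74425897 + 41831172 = 116257069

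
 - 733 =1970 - 2703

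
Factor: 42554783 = 113^1*359^1*1049^1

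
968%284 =116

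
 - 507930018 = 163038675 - 670968693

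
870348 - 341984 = 528364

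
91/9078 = 91/9078 = 0.01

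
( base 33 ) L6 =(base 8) 1273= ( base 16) 2bb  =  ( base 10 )699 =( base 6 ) 3123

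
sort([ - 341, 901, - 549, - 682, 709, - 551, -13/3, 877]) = [-682, - 551,  -  549 ,-341,-13/3,709, 877,901]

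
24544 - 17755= 6789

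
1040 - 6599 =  - 5559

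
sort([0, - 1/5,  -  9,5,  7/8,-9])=[ - 9,-9, - 1/5,0,7/8,5]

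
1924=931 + 993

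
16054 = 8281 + 7773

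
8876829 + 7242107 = 16118936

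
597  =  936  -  339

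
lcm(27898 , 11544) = 334776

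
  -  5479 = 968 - 6447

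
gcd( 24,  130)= 2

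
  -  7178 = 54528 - 61706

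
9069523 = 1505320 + 7564203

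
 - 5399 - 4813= - 10212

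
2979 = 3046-67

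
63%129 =63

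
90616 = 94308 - 3692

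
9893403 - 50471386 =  - 40577983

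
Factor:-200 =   -  2^3 * 5^2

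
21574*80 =1725920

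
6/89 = 6/89= 0.07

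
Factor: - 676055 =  - 5^1*135211^1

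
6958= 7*994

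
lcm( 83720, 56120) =5106920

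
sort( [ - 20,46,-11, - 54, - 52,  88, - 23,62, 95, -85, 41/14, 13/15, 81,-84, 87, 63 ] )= [ - 85, - 84, - 54,- 52, - 23, - 20, - 11,  13/15, 41/14, 46,62  ,  63, 81, 87, 88, 95]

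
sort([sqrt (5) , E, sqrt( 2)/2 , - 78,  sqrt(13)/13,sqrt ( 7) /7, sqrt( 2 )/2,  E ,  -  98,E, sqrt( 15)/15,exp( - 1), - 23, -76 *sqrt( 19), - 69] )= [  -  76*sqrt( 19), - 98, - 78, - 69, - 23 , sqrt( 15 )/15, sqrt( 13 ) /13,exp( - 1),  sqrt( 7)/7,sqrt( 2 ) /2,sqrt( 2)/2,sqrt( 5), E,  E,E]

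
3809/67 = 56 + 57/67=56.85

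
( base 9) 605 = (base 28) HF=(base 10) 491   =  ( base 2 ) 111101011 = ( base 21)128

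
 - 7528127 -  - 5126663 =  - 2401464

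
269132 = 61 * 4412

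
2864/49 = 58 + 22/49  =  58.45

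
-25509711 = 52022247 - 77531958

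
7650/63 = 850/7  =  121.43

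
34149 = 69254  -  35105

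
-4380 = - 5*876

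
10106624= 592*17072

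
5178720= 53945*96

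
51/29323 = 51/29323 = 0.00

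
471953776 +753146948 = 1225100724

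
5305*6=31830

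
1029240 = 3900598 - 2871358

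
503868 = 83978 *6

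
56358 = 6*9393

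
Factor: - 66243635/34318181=  -  5^1*503^( -1 )*68227^( - 1)*13248727^1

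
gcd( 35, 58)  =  1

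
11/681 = 11/681=0.02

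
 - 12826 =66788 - 79614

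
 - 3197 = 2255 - 5452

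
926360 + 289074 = 1215434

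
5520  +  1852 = 7372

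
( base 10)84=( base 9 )103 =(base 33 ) 2i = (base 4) 1110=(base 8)124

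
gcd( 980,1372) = 196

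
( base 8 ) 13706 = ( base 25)9ib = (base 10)6086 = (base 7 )23513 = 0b1011111000110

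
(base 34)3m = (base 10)124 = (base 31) 40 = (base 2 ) 1111100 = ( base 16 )7c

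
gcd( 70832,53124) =17708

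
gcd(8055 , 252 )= 9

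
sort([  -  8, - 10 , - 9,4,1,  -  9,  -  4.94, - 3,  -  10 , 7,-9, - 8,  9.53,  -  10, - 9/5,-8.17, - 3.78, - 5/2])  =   [ - 10 ,-10,  -  10, - 9, -9,-9,  -  8.17,  -  8,-8, - 4.94, - 3.78,  -  3, - 5/2, - 9/5 , 1, 4 , 7,  9.53 ]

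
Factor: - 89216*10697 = -2^7*17^1*19^1*41^1*563^1 = - 954343552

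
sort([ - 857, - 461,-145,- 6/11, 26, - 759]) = [  -  857 , - 759, - 461, - 145 , - 6/11, 26 ] 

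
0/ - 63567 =0/1 = - 0.00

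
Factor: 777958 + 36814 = 814772 = 2^2*7^2 * 4157^1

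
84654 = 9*9406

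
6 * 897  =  5382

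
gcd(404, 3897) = 1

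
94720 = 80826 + 13894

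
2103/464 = 4 + 247/464  =  4.53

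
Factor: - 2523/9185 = -3^1*5^( - 1)*11^( - 1 ) * 29^2*167^( - 1 ) 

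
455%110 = 15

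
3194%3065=129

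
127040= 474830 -347790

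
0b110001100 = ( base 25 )FL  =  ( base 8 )614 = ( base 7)1104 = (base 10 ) 396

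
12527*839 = 10510153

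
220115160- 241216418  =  -21101258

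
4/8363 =4/8363 = 0.00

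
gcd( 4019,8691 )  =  1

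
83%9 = 2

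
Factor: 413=7^1*59^1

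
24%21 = 3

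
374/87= 374/87 = 4.30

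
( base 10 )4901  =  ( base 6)34405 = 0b1001100100101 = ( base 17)GG5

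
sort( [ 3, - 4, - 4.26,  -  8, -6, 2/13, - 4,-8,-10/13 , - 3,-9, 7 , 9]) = [  -  9,-8,  -  8,-6, - 4.26,  -  4,-4, - 3, - 10/13, 2/13,3, 7, 9]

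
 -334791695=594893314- 929685009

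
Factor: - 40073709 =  - 3^1  *  13^1*17^1*60443^1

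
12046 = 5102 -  - 6944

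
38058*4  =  152232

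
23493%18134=5359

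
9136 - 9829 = - 693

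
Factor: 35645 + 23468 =59113^1 = 59113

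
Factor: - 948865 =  - 5^1 *23^1*37^1* 223^1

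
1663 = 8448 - 6785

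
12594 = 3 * 4198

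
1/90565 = 1/90565 = 0.00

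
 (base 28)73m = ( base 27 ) 7I5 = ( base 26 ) 874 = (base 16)15DA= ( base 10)5594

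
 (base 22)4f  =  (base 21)4j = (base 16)67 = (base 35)2X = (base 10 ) 103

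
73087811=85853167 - 12765356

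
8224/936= 8 + 92/117= 8.79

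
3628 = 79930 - 76302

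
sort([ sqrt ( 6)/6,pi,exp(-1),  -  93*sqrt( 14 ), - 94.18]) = [ - 93*sqrt(14 ), - 94.18, exp( - 1),  sqrt( 6 ) /6,pi ] 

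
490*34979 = 17139710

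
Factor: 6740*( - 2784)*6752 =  - 126695608320 = - 2^12*3^1*5^1*29^1 *211^1* 337^1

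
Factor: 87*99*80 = 689040 = 2^4*3^3*5^1*11^1* 29^1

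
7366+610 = 7976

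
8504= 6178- - 2326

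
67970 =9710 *7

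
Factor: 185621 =185621^1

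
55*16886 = 928730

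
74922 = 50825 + 24097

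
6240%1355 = 820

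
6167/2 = 3083  +  1/2 = 3083.50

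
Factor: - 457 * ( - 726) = 331782= 2^1*3^1*11^2*457^1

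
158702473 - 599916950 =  - 441214477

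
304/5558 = 152/2779 = 0.05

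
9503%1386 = 1187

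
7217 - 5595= 1622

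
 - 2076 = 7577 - 9653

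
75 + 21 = 96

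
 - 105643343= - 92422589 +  - 13220754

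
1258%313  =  6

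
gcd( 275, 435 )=5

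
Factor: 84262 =2^1* 42131^1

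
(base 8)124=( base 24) 3C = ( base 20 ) 44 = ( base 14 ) 60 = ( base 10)84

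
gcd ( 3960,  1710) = 90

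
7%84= 7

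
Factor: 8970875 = 5^3*43^1 * 1669^1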